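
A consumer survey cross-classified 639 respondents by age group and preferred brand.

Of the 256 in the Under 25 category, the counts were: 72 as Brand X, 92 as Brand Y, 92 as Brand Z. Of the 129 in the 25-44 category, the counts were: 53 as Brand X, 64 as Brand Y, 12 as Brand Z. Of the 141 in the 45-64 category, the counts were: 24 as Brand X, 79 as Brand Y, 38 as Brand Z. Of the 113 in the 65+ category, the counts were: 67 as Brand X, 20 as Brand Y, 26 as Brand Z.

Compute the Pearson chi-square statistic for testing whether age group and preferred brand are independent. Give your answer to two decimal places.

Row totals: 256, 129, 141, 113. Column totals: 216, 255, 168. Grand total N = 639.
Expected counts (row total × column total / N):
  Under 25, Brand X: 256×216/639 = 86.535
  Under 25, Brand Y: 256×255/639 = 102.160
  Under 25, Brand Z: 256×168/639 = 67.305
  25-44, Brand X: 129×216/639 = 43.606
  25-44, Brand Y: 129×255/639 = 51.479
  25-44, Brand Z: 129×168/639 = 33.915
  45-64, Brand X: 141×216/639 = 47.662
  45-64, Brand Y: 141×255/639 = 56.268
  45-64, Brand Z: 141×168/639 = 37.070
  65+, Brand X: 113×216/639 = 38.197
  65+, Brand Y: 113×255/639 = 45.094
  65+, Brand Z: 113×168/639 = 29.709
Contributions (O − E)²/E:
  (72 − 86.535)²/86.535 = 2.4414
  (92 − 102.160)²/102.160 = 1.0104
  (92 − 67.305)²/67.305 = 9.0609
  (53 − 43.606)²/43.606 = 2.0237
  (64 − 51.479)²/51.479 = 3.0454
  (12 − 33.915)²/33.915 = 14.1609
  (24 − 47.662)²/47.662 = 11.7471
  (79 − 56.268)²/56.268 = 9.1836
  (38 − 37.070)²/37.070 = 0.0233
  (67 − 38.197)²/38.197 = 21.7193
  (20 − 45.094)²/45.094 = 13.9644
  (26 − 29.709)²/29.709 = 0.4630
χ² = 2.4414 + 1.0104 + 9.0609 + 2.0237 + 3.0454 + 14.1609 + 11.7471 + 9.1836 + 0.0233 + 21.7193 + 13.9644 + 0.4630 = 88.84

88.84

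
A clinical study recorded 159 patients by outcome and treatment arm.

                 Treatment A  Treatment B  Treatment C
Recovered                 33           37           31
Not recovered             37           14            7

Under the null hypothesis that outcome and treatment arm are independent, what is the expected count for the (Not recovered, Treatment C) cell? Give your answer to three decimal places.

13.862

Row total (Not recovered) = 58; column total (Treatment C) = 38; grand total N = 159.
Expected count = (row total × column total) / N = 58 × 38 / 159 = 13.862.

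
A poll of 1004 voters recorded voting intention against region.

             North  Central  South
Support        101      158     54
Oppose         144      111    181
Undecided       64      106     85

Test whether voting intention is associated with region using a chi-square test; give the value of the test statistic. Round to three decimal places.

69.659

Row totals: 313, 436, 255. Column totals: 309, 375, 320. Grand total N = 1004.
Expected counts (row total × column total / N):
  Support, North: 313×309/1004 = 96.3317
  Support, Central: 313×375/1004 = 116.9074
  Support, South: 313×320/1004 = 99.7610
  Oppose, North: 436×309/1004 = 134.1873
  Oppose, Central: 436×375/1004 = 162.8486
  Oppose, South: 436×320/1004 = 138.9641
  Undecided, North: 255×309/1004 = 78.4811
  Undecided, Central: 255×375/1004 = 95.2440
  Undecided, South: 255×320/1004 = 81.2749
Contributions (O − E)²/E:
  (101 − 96.3317)²/96.3317 = 0.2262
  (158 − 116.9074)²/116.9074 = 14.4439
  (54 − 99.7610)²/99.7610 = 20.9909
  (144 − 134.1873)²/134.1873 = 0.7176
  (111 − 162.8486)²/162.8486 = 16.5078
  (181 − 138.9641)²/138.9641 = 12.7156
  (64 − 78.4811)²/78.4811 = 2.6720
  (106 − 95.2440)²/95.2440 = 1.2147
  (85 − 81.2749)²/81.2749 = 0.1707
χ² = 0.2262 + 14.4439 + 20.9909 + 0.7176 + 16.5078 + 12.7156 + 2.6720 + 1.2147 + 0.1707 = 69.659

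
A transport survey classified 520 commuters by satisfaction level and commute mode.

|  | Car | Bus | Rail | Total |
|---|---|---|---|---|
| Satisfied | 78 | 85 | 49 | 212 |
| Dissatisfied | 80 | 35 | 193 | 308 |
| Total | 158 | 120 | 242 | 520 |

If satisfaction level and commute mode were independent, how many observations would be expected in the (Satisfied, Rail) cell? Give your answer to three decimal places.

98.662

Row total (Satisfied) = 212; column total (Rail) = 242; grand total N = 520.
Expected count = (row total × column total) / N = 212 × 242 / 520 = 98.662.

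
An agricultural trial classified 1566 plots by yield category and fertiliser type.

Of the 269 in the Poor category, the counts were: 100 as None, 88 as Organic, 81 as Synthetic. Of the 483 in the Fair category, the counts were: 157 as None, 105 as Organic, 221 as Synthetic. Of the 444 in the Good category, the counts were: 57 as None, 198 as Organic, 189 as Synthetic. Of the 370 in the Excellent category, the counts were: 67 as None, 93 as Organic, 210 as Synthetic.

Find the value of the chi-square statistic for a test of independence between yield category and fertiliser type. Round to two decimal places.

Row totals: 269, 483, 444, 370. Column totals: 381, 484, 701. Grand total N = 1566.
Expected counts (row total × column total / N):
  Poor, None: 269×381/1566 = 65.446
  Poor, Organic: 269×484/1566 = 83.139
  Poor, Synthetic: 269×701/1566 = 120.414
  Fair, None: 483×381/1566 = 117.511
  Fair, Organic: 483×484/1566 = 149.280
  Fair, Synthetic: 483×701/1566 = 216.209
  Good, None: 444×381/1566 = 108.023
  Good, Organic: 444×484/1566 = 137.226
  Good, Synthetic: 444×701/1566 = 198.751
  Excellent, None: 370×381/1566 = 90.019
  Excellent, Organic: 370×484/1566 = 114.355
  Excellent, Synthetic: 370×701/1566 = 165.626
Contributions (O − E)²/E:
  (100 − 65.446)²/65.446 = 18.2437
  (88 − 83.139)²/83.139 = 0.2842
  (81 − 120.414)²/120.414 = 12.9010
  (157 − 117.511)²/117.511 = 13.2701
  (105 − 149.280)²/149.280 = 13.1345
  (221 − 216.209)²/216.209 = 0.1062
  (57 − 108.023)²/108.023 = 24.0999
  (198 − 137.226)²/137.226 = 26.9153
  (189 − 198.751)²/198.751 = 0.4784
  (67 − 90.019)²/90.019 = 5.8863
  (93 − 114.355)²/114.355 = 3.9879
  (210 − 165.626)²/165.626 = 11.8885
χ² = 18.2437 + 0.2842 + 12.9010 + 13.2701 + 13.1345 + 0.1062 + 24.0999 + 26.9153 + 0.4784 + 5.8863 + 3.9879 + 11.8885 = 131.20

131.20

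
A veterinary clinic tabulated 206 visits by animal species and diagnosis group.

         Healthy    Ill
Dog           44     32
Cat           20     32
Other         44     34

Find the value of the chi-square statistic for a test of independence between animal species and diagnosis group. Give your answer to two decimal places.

5.47

Row totals: 76, 52, 78. Column totals: 108, 98. Grand total N = 206.
Expected counts (row total × column total / N):
  Dog, Healthy: 76×108/206 = 39.845
  Dog, Ill: 76×98/206 = 36.155
  Cat, Healthy: 52×108/206 = 27.262
  Cat, Ill: 52×98/206 = 24.738
  Other, Healthy: 78×108/206 = 40.893
  Other, Ill: 78×98/206 = 37.107
Contributions (O − E)²/E:
  (44 − 39.845)²/39.845 = 0.4333
  (32 − 36.155)²/36.155 = 0.4775
  (20 − 27.262)²/27.262 = 1.9344
  (32 − 24.738)²/24.738 = 2.1318
  (44 − 40.893)²/40.893 = 0.2361
  (34 − 37.107)²/37.107 = 0.2602
χ² = 0.4333 + 0.4775 + 1.9344 + 2.1318 + 0.2361 + 0.2602 = 5.47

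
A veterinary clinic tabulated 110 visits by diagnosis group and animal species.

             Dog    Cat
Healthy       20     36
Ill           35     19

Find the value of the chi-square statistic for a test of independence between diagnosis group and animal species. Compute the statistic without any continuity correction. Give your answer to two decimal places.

Row totals: 56, 54. Column totals: 55, 55. Grand total N = 110.
Expected counts (row total × column total / N):
  Healthy, Dog: 56×55/110 = 28.000
  Healthy, Cat: 56×55/110 = 28.000
  Ill, Dog: 54×55/110 = 27.000
  Ill, Cat: 54×55/110 = 27.000
Contributions (O − E)²/E:
  (20 − 28.000)²/28.000 = 2.2857
  (36 − 28.000)²/28.000 = 2.2857
  (35 − 27.000)²/27.000 = 2.3704
  (19 − 27.000)²/27.000 = 2.3704
χ² = 2.2857 + 2.2857 + 2.3704 + 2.3704 = 9.31

9.31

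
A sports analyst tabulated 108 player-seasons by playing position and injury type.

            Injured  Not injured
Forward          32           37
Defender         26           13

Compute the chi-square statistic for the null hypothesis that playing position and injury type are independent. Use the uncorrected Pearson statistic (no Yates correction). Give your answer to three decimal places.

Row totals: 69, 39. Column totals: 58, 50. Grand total N = 108.
Expected counts (row total × column total / N):
  Forward, Injured: 69×58/108 = 37.0556
  Forward, Not injured: 69×50/108 = 31.9444
  Defender, Injured: 39×58/108 = 20.9444
  Defender, Not injured: 39×50/108 = 18.0556
Contributions (O − E)²/E:
  (32 − 37.0556)²/37.0556 = 0.6897
  (37 − 31.9444)²/31.9444 = 0.8001
  (26 − 20.9444)²/20.9444 = 1.2203
  (13 − 18.0556)²/18.0556 = 1.4156
χ² = 0.6897 + 0.8001 + 1.2203 + 1.4156 = 4.126

4.126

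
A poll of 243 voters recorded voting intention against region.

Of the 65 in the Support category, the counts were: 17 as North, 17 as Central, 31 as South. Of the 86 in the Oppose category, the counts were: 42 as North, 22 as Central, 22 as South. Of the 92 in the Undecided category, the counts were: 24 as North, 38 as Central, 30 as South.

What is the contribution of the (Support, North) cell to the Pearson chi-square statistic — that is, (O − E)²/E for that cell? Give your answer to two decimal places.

1.22

Row total (Support) = 65; column total (North) = 83; N = 243.
Expected count E = 65 × 83 / 243 = 22.202.
Contribution = (O − E)²/E = (17 − 22.202)² / 22.202 = 1.22.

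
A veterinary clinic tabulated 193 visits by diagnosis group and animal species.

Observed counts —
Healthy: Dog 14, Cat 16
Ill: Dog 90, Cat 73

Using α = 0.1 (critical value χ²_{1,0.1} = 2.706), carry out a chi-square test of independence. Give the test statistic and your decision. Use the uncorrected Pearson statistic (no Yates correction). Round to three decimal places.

0.745; fail to reject H₀

Row totals: 30, 163. Column totals: 104, 89. Grand total N = 193.
Expected counts (row total × column total / N):
  Healthy, Dog: 30×104/193 = 16.1658
  Healthy, Cat: 30×89/193 = 13.8342
  Ill, Dog: 163×104/193 = 87.8342
  Ill, Cat: 163×89/193 = 75.1658
Contributions (O − E)²/E:
  (14 − 16.1658)²/16.1658 = 0.2902
  (16 − 13.8342)²/13.8342 = 0.3391
  (90 − 87.8342)²/87.8342 = 0.0534
  (73 − 75.1658)²/75.1658 = 0.0624
χ² = 0.2902 + 0.3391 + 0.0534 + 0.0624 = 0.745
df = (2−1)(2−1) = 1. Since 0.745 < 2.706, fail to reject the null hypothesis of independence at α = 0.1.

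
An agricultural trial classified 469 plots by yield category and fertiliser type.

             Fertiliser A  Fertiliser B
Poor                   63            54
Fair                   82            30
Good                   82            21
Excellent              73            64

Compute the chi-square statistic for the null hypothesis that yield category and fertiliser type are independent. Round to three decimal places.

27.074

Row totals: 117, 112, 103, 137. Column totals: 300, 169. Grand total N = 469.
Expected counts (row total × column total / N):
  Poor, Fertiliser A: 117×300/469 = 74.8401
  Poor, Fertiliser B: 117×169/469 = 42.1599
  Fair, Fertiliser A: 112×300/469 = 71.6418
  Fair, Fertiliser B: 112×169/469 = 40.3582
  Good, Fertiliser A: 103×300/469 = 65.8849
  Good, Fertiliser B: 103×169/469 = 37.1151
  Excellent, Fertiliser A: 137×300/469 = 87.6333
  Excellent, Fertiliser B: 137×169/469 = 49.3667
Contributions (O − E)²/E:
  (63 − 74.8401)²/74.8401 = 1.8732
  (54 − 42.1599)²/42.1599 = 3.3251
  (82 − 71.6418)²/71.6418 = 1.4976
  (30 − 40.3582)²/40.3582 = 2.6585
  (82 − 65.8849)²/65.8849 = 3.9417
  (21 − 37.1151)²/37.1151 = 6.9971
  (73 − 87.6333)²/87.6333 = 2.4435
  (64 − 49.3667)²/49.3667 = 4.3376
χ² = 1.8732 + 3.3251 + 1.4976 + 2.6585 + 3.9417 + 6.9971 + 2.4435 + 4.3376 = 27.074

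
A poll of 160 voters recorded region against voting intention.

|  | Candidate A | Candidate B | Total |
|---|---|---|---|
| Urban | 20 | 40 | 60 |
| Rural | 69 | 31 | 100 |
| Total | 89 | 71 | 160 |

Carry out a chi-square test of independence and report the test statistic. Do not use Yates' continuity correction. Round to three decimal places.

19.326

Grand total N = 160.
Expected counts (row total × column total / N):
  Urban, Candidate A: 60×89/160 = 33.3750
  Urban, Candidate B: 60×71/160 = 26.6250
  Rural, Candidate A: 100×89/160 = 55.6250
  Rural, Candidate B: 100×71/160 = 44.3750
Contributions (O − E)²/E:
  (20 − 33.3750)²/33.3750 = 5.3600
  (40 − 26.6250)²/26.6250 = 6.7189
  (69 − 55.6250)²/55.6250 = 3.2160
  (31 − 44.3750)²/44.3750 = 4.0313
χ² = 5.3600 + 6.7189 + 3.2160 + 4.0313 = 19.326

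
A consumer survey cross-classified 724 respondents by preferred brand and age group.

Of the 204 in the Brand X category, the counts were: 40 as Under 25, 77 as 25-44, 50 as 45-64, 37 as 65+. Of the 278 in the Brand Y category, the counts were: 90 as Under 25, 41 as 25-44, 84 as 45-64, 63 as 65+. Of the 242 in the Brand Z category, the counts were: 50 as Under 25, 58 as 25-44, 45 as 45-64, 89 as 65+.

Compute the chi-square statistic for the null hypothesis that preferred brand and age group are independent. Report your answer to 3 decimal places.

Row totals: 204, 278, 242. Column totals: 180, 176, 179, 189. Grand total N = 724.
Expected counts (row total × column total / N):
  Brand X, Under 25: 204×180/724 = 50.7182
  Brand X, 25-44: 204×176/724 = 49.5912
  Brand X, 45-64: 204×179/724 = 50.4365
  Brand X, 65+: 204×189/724 = 53.2541
  Brand Y, Under 25: 278×180/724 = 69.1160
  Brand Y, 25-44: 278×176/724 = 67.5801
  Brand Y, 45-64: 278×179/724 = 68.7320
  Brand Y, 65+: 278×189/724 = 72.5718
  Brand Z, Under 25: 242×180/724 = 60.1657
  Brand Z, 25-44: 242×176/724 = 58.8287
  Brand Z, 45-64: 242×179/724 = 59.8315
  Brand Z, 65+: 242×189/724 = 63.1740
Contributions (O − E)²/E:
  (40 − 50.7182)²/50.7182 = 2.2651
  (77 − 49.5912)²/49.5912 = 15.1487
  (50 − 50.4365)²/50.4365 = 0.0038
  (37 − 53.2541)²/53.2541 = 4.9610
  (90 − 69.1160)²/69.1160 = 6.3103
  (41 − 67.5801)²/67.5801 = 10.4543
  (84 − 68.7320)²/68.7320 = 3.3916
  (63 − 72.5718)²/72.5718 = 1.2625
  (50 − 60.1657)²/60.1657 = 1.7176
  (58 − 58.8287)²/58.8287 = 0.0117
  (45 − 59.8315)²/59.8315 = 3.6765
  (89 − 63.1740)²/63.1740 = 10.5579
χ² = 2.2651 + 15.1487 + 0.0038 + 4.9610 + 6.3103 + 10.4543 + 3.3916 + 1.2625 + 1.7176 + 0.0117 + 3.6765 + 10.5579 = 59.761

59.761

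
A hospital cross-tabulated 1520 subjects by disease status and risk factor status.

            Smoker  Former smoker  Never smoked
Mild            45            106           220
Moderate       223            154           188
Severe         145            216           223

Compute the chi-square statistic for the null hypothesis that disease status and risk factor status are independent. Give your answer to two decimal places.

112.45

Row totals: 371, 565, 584. Column totals: 413, 476, 631. Grand total N = 1520.
Expected counts (row total × column total / N):
  Mild, Smoker: 371×413/1520 = 100.805
  Mild, Former smoker: 371×476/1520 = 116.182
  Mild, Never smoked: 371×631/1520 = 154.014
  Moderate, Smoker: 565×413/1520 = 153.516
  Moderate, Former smoker: 565×476/1520 = 176.934
  Moderate, Never smoked: 565×631/1520 = 234.549
  Severe, Smoker: 584×413/1520 = 158.679
  Severe, Former smoker: 584×476/1520 = 182.884
  Severe, Never smoked: 584×631/1520 = 242.437
Contributions (O − E)²/E:
  (45 − 100.805)²/100.805 = 30.8933
  (106 − 116.182)²/116.182 = 0.8923
  (220 − 154.014)²/154.014 = 28.2711
  (223 − 153.516)²/153.516 = 31.4497
  (154 − 176.934)²/176.934 = 2.9727
  (188 − 234.549)²/234.549 = 9.2382
  (145 − 158.679)²/158.679 = 1.1792
  (216 − 182.884)²/182.884 = 5.9965
  (223 − 242.437)²/242.437 = 1.5583
χ² = 30.8933 + 0.8923 + 28.2711 + 31.4497 + 2.9727 + 9.2382 + 1.1792 + 5.9965 + 1.5583 = 112.45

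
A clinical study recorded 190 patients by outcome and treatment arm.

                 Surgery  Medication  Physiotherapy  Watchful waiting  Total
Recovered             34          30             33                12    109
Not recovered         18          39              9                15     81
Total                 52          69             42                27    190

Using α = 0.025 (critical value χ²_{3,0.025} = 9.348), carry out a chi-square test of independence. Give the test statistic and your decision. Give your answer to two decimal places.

Grand total N = 190.
Expected counts (row total × column total / N):
  Recovered, Surgery: 109×52/190 = 29.832
  Recovered, Medication: 109×69/190 = 39.584
  Recovered, Physiotherapy: 109×42/190 = 24.095
  Recovered, Watchful waiting: 109×27/190 = 15.489
  Not recovered, Surgery: 81×52/190 = 22.168
  Not recovered, Medication: 81×69/190 = 29.416
  Not recovered, Physiotherapy: 81×42/190 = 17.905
  Not recovered, Watchful waiting: 81×27/190 = 11.511
Contributions (O − E)²/E:
  (34 − 29.832)²/29.832 = 0.5823
  (30 − 39.584)²/39.584 = 2.3205
  (33 − 24.095)²/24.095 = 3.2911
  (12 − 15.489)²/15.489 = 0.7859
  (18 − 22.168)²/22.168 = 0.7837
  (39 − 29.416)²/29.416 = 3.1226
  (9 − 17.905)²/17.905 = 4.4289
  (15 − 11.511)²/11.511 = 1.0575
χ² = 0.5823 + 2.3205 + 3.2911 + 0.7859 + 0.7837 + 3.1226 + 4.4289 + 1.0575 = 16.37
df = (2−1)(4−1) = 3. Since 16.37 > 9.348, reject the null hypothesis of independence at α = 0.025.

16.37; reject H₀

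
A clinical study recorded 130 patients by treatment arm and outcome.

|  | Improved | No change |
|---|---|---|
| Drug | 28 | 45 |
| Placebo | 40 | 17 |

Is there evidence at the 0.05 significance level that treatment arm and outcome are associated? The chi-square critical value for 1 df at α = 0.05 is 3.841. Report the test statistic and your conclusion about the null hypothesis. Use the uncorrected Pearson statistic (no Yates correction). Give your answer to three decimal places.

Row totals: 73, 57. Column totals: 68, 62. Grand total N = 130.
Expected counts (row total × column total / N):
  Drug, Improved: 73×68/130 = 38.1846
  Drug, No change: 73×62/130 = 34.8154
  Placebo, Improved: 57×68/130 = 29.8154
  Placebo, No change: 57×62/130 = 27.1846
Contributions (O − E)²/E:
  (28 − 38.1846)²/38.1846 = 2.7164
  (45 − 34.8154)²/34.8154 = 2.9793
  (40 − 29.8154)²/29.8154 = 3.4789
  (17 − 27.1846)²/27.1846 = 3.8156
χ² = 2.7164 + 2.9793 + 3.4789 + 3.8156 = 12.990
df = (2−1)(2−1) = 1. Since 12.990 > 3.841, reject the null hypothesis of independence at α = 0.05.

12.990; reject H₀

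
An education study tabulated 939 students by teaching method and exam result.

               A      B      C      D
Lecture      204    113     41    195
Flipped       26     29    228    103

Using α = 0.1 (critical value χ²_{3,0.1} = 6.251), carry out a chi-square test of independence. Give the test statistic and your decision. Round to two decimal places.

326.47; reject H₀

Row totals: 553, 386. Column totals: 230, 142, 269, 298. Grand total N = 939.
Expected counts (row total × column total / N):
  Lecture, A: 553×230/939 = 135.453
  Lecture, B: 553×142/939 = 83.627
  Lecture, C: 553×269/939 = 158.421
  Lecture, D: 553×298/939 = 175.499
  Flipped, A: 386×230/939 = 94.547
  Flipped, B: 386×142/939 = 58.373
  Flipped, C: 386×269/939 = 110.579
  Flipped, D: 386×298/939 = 122.501
Contributions (O − E)²/E:
  (204 − 135.453)²/135.453 = 34.6887
  (113 − 83.627)²/83.627 = 10.3169
  (41 − 158.421)²/158.421 = 87.0320
  (195 − 175.499)²/175.499 = 2.1669
  (26 − 94.547)²/94.547 = 49.6969
  (29 − 58.373)²/58.373 = 14.7803
  (228 − 110.579)²/110.579 = 124.6863
  (103 − 122.501)²/122.501 = 3.1044
χ² = 34.6887 + 10.3169 + 87.0320 + 2.1669 + 49.6969 + 14.7803 + 124.6863 + 3.1044 = 326.47
df = (2−1)(4−1) = 3. Since 326.47 > 6.251, reject the null hypothesis of independence at α = 0.1.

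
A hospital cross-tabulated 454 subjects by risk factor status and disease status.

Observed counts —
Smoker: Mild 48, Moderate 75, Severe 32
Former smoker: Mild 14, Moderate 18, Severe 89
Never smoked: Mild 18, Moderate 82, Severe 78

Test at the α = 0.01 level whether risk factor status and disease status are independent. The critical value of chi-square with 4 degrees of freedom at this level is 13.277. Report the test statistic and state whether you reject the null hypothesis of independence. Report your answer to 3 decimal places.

Row totals: 155, 121, 178. Column totals: 80, 175, 199. Grand total N = 454.
Expected counts (row total × column total / N):
  Smoker, Mild: 155×80/454 = 27.3128
  Smoker, Moderate: 155×175/454 = 59.7467
  Smoker, Severe: 155×199/454 = 67.9405
  Former smoker, Mild: 121×80/454 = 21.3216
  Former smoker, Moderate: 121×175/454 = 46.6410
  Former smoker, Severe: 121×199/454 = 53.0374
  Never smoked, Mild: 178×80/454 = 31.3656
  Never smoked, Moderate: 178×175/454 = 68.6123
  Never smoked, Severe: 178×199/454 = 78.0220
Contributions (O − E)²/E:
  (48 − 27.3128)²/27.3128 = 15.6689
  (75 − 59.7467)²/59.7467 = 3.8942
  (32 − 67.9405)²/67.9405 = 19.0125
  (14 − 21.3216)²/21.3216 = 2.5142
  (18 − 46.6410)²/46.6410 = 17.5877
  (89 − 53.0374)²/53.0374 = 24.3848
  (18 − 31.3656)²/31.3656 = 5.6954
  (82 − 68.6123)²/68.6123 = 2.6122
  (78 − 78.0220)²/78.0220 = 0.0000
χ² = 15.6689 + 3.8942 + 19.0125 + 2.5142 + 17.5877 + 24.3848 + 5.6954 + 2.6122 + 0.0000 = 91.370
df = (3−1)(3−1) = 4. Since 91.370 > 13.277, reject the null hypothesis of independence at α = 0.01.

91.370; reject H₀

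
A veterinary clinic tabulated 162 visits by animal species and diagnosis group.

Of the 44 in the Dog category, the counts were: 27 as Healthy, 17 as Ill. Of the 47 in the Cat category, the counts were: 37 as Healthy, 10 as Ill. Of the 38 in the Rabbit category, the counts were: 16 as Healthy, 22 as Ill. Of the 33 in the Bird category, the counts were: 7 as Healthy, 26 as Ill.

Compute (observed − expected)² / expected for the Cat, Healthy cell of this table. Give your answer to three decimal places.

5.478

Row total (Cat) = 47; column total (Healthy) = 87; N = 162.
Expected count E = 47 × 87 / 162 = 25.2407.
Contribution = (O − E)²/E = (37 − 25.2407)² / 25.2407 = 5.478.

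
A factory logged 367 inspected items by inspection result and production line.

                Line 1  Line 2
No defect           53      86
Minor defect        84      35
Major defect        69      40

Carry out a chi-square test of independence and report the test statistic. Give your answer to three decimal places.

30.670

Row totals: 139, 119, 109. Column totals: 206, 161. Grand total N = 367.
Expected counts (row total × column total / N):
  No defect, Line 1: 139×206/367 = 78.0218
  No defect, Line 2: 139×161/367 = 60.9782
  Minor defect, Line 1: 119×206/367 = 66.7956
  Minor defect, Line 2: 119×161/367 = 52.2044
  Major defect, Line 1: 109×206/367 = 61.1826
  Major defect, Line 2: 109×161/367 = 47.8174
Contributions (O − E)²/E:
  (53 − 78.0218)²/78.0218 = 8.0246
  (86 − 60.9782)²/60.9782 = 10.2674
  (84 − 66.7956)²/66.7956 = 4.4313
  (35 − 52.2044)²/52.2044 = 5.6699
  (69 − 61.1826)²/61.1826 = 0.9988
  (40 − 47.8174)²/47.8174 = 1.2780
χ² = 8.0246 + 10.2674 + 4.4313 + 5.6699 + 0.9988 + 1.2780 = 30.670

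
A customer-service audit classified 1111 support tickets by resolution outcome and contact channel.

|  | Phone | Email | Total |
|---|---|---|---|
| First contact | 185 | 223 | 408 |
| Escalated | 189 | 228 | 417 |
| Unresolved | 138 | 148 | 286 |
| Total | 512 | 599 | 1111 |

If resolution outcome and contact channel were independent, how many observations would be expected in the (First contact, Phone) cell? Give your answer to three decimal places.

Row total (First contact) = 408; column total (Phone) = 512; grand total N = 1111.
Expected count = (row total × column total) / N = 408 × 512 / 1111 = 188.025.

188.025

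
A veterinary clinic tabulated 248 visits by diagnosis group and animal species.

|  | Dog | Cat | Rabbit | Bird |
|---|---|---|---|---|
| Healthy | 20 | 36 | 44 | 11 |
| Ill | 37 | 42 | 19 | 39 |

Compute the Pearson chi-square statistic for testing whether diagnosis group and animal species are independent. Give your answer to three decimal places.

28.722

Row totals: 111, 137. Column totals: 57, 78, 63, 50. Grand total N = 248.
Expected counts (row total × column total / N):
  Healthy, Dog: 111×57/248 = 25.5121
  Healthy, Cat: 111×78/248 = 34.9113
  Healthy, Rabbit: 111×63/248 = 28.1976
  Healthy, Bird: 111×50/248 = 22.3790
  Ill, Dog: 137×57/248 = 31.4879
  Ill, Cat: 137×78/248 = 43.0887
  Ill, Rabbit: 137×63/248 = 34.8024
  Ill, Bird: 137×50/248 = 27.6210
Contributions (O − E)²/E:
  (20 − 25.5121)²/25.5121 = 1.1909
  (36 − 34.9113)²/34.9113 = 0.0340
  (44 − 28.1976)²/28.1976 = 8.8559
  (11 − 22.3790)²/22.3790 = 5.7859
  (37 − 31.4879)²/31.4879 = 0.9649
  (42 − 43.0887)²/43.0887 = 0.0275
  (19 − 34.8024)²/34.8024 = 7.1752
  (39 − 27.6210)²/27.6210 = 4.6878
χ² = 1.1909 + 0.0340 + 8.8559 + 5.7859 + 0.9649 + 0.0275 + 7.1752 + 4.6878 = 28.722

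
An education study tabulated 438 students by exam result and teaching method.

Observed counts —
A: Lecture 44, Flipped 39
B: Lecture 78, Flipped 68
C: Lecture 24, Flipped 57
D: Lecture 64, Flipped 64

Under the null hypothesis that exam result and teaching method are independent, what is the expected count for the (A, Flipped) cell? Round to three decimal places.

43.205

Row total (A) = 83; column total (Flipped) = 228; grand total N = 438.
Expected count = (row total × column total) / N = 83 × 228 / 438 = 43.205.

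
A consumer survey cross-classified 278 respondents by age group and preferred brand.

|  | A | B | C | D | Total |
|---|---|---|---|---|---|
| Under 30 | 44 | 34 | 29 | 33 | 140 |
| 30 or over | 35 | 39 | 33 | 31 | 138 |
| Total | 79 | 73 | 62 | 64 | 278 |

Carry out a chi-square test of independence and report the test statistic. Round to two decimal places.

1.67

Grand total N = 278.
Expected counts (row total × column total / N):
  Under 30, A: 140×79/278 = 39.784
  Under 30, B: 140×73/278 = 36.763
  Under 30, C: 140×62/278 = 31.223
  Under 30, D: 140×64/278 = 32.230
  30 or over, A: 138×79/278 = 39.216
  30 or over, B: 138×73/278 = 36.237
  30 or over, C: 138×62/278 = 30.777
  30 or over, D: 138×64/278 = 31.770
Contributions (O − E)²/E:
  (44 − 39.784)²/39.784 = 0.4468
  (34 − 36.763)²/36.763 = 0.2077
  (29 − 31.223)²/31.223 = 0.1583
  (33 − 32.230)²/32.230 = 0.0184
  (35 − 39.216)²/39.216 = 0.4533
  (39 − 36.237)²/36.237 = 0.2107
  (33 − 30.777)²/30.777 = 0.1606
  (31 − 31.770)²/31.770 = 0.0187
χ² = 0.4468 + 0.2077 + 0.1583 + 0.0184 + 0.4533 + 0.2107 + 0.1606 + 0.0187 = 1.67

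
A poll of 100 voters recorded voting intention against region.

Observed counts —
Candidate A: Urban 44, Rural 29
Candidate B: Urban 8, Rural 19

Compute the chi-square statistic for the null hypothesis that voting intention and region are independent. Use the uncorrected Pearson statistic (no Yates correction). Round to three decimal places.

7.416

Row totals: 73, 27. Column totals: 52, 48. Grand total N = 100.
Expected counts (row total × column total / N):
  Candidate A, Urban: 73×52/100 = 37.9600
  Candidate A, Rural: 73×48/100 = 35.0400
  Candidate B, Urban: 27×52/100 = 14.0400
  Candidate B, Rural: 27×48/100 = 12.9600
Contributions (O − E)²/E:
  (44 − 37.9600)²/37.9600 = 0.9611
  (29 − 35.0400)²/35.0400 = 1.0411
  (8 − 14.0400)²/14.0400 = 2.5984
  (19 − 12.9600)²/12.9600 = 2.8149
χ² = 0.9611 + 1.0411 + 2.5984 + 2.8149 = 7.416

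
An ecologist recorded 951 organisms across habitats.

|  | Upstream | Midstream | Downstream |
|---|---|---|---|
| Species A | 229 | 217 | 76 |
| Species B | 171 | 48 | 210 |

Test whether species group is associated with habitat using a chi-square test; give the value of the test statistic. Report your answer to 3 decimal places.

171.516

Row totals: 522, 429. Column totals: 400, 265, 286. Grand total N = 951.
Expected counts (row total × column total / N):
  Species A, Upstream: 522×400/951 = 219.5584
  Species A, Midstream: 522×265/951 = 145.4574
  Species A, Downstream: 522×286/951 = 156.9842
  Species B, Upstream: 429×400/951 = 180.4416
  Species B, Midstream: 429×265/951 = 119.5426
  Species B, Downstream: 429×286/951 = 129.0158
Contributions (O − E)²/E:
  (229 − 219.5584)²/219.5584 = 0.4060
  (217 − 145.4574)²/145.4574 = 35.1879
  (76 − 156.9842)²/156.9842 = 41.7777
  (171 − 180.4416)²/180.4416 = 0.4940
  (48 − 119.5426)²/119.5426 = 42.8161
  (210 − 129.0158)²/129.0158 = 50.8344
χ² = 0.4060 + 35.1879 + 41.7777 + 0.4940 + 42.8161 + 50.8344 = 171.516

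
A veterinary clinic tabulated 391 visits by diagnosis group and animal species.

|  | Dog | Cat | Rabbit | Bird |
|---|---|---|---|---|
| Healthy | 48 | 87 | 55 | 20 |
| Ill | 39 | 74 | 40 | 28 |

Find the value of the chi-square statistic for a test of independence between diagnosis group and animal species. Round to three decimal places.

3.551

Row totals: 210, 181. Column totals: 87, 161, 95, 48. Grand total N = 391.
Expected counts (row total × column total / N):
  Healthy, Dog: 210×87/391 = 46.7263
  Healthy, Cat: 210×161/391 = 86.4706
  Healthy, Rabbit: 210×95/391 = 51.0230
  Healthy, Bird: 210×48/391 = 25.7801
  Ill, Dog: 181×87/391 = 40.2737
  Ill, Cat: 181×161/391 = 74.5294
  Ill, Rabbit: 181×95/391 = 43.9770
  Ill, Bird: 181×48/391 = 22.2199
Contributions (O − E)²/E:
  (48 − 46.7263)²/46.7263 = 0.0347
  (87 − 86.4706)²/86.4706 = 0.0032
  (55 − 51.0230)²/51.0230 = 0.3100
  (20 − 25.7801)²/25.7801 = 1.2959
  (39 − 40.2737)²/40.2737 = 0.0403
  (74 − 74.5294)²/74.5294 = 0.0038
  (40 − 43.9770)²/43.9770 = 0.3597
  (28 − 22.2199)²/22.2199 = 1.5036
χ² = 0.0347 + 0.0032 + 0.3100 + 1.2959 + 0.0403 + 0.0038 + 0.3597 + 1.5036 = 3.551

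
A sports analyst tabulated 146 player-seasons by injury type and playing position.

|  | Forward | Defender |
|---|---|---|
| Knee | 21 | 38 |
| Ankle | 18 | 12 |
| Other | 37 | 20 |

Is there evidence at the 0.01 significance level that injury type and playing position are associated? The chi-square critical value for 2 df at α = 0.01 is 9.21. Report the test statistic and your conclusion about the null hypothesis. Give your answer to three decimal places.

10.940; reject H₀

Row totals: 59, 30, 57. Column totals: 76, 70. Grand total N = 146.
Expected counts (row total × column total / N):
  Knee, Forward: 59×76/146 = 30.7123
  Knee, Defender: 59×70/146 = 28.2877
  Ankle, Forward: 30×76/146 = 15.6164
  Ankle, Defender: 30×70/146 = 14.3836
  Other, Forward: 57×76/146 = 29.6712
  Other, Defender: 57×70/146 = 27.3288
Contributions (O − E)²/E:
  (21 − 30.7123)²/30.7123 = 3.0714
  (38 − 28.2877)²/28.2877 = 3.3346
  (18 − 15.6164)²/15.6164 = 0.3638
  (12 − 14.3836)²/14.3836 = 0.3950
  (37 − 29.6712)²/29.6712 = 1.8102
  (20 − 27.3288)²/27.3288 = 1.9654
χ² = 3.0714 + 3.3346 + 0.3638 + 0.3950 + 1.8102 + 1.9654 = 10.940
df = (3−1)(2−1) = 2. Since 10.940 > 9.21, reject the null hypothesis of independence at α = 0.01.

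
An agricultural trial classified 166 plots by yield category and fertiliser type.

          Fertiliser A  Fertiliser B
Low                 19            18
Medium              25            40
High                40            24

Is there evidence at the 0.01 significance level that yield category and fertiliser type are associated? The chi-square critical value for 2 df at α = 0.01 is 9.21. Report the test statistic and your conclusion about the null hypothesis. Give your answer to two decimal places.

7.47; fail to reject H₀

Row totals: 37, 65, 64. Column totals: 84, 82. Grand total N = 166.
Expected counts (row total × column total / N):
  Low, Fertiliser A: 37×84/166 = 18.723
  Low, Fertiliser B: 37×82/166 = 18.277
  Medium, Fertiliser A: 65×84/166 = 32.892
  Medium, Fertiliser B: 65×82/166 = 32.108
  High, Fertiliser A: 64×84/166 = 32.386
  High, Fertiliser B: 64×82/166 = 31.614
Contributions (O − E)²/E:
  (19 − 18.723)²/18.723 = 0.0041
  (18 − 18.277)²/18.277 = 0.0042
  (25 − 32.892)²/32.892 = 1.8936
  (40 − 32.108)²/32.108 = 1.9398
  (40 − 32.386)²/32.386 = 1.7901
  (24 − 31.614)²/31.614 = 1.8338
χ² = 0.0041 + 0.0042 + 1.8936 + 1.9398 + 1.7901 + 1.8338 = 7.47
df = (3−1)(2−1) = 2. Since 7.47 < 9.21, fail to reject the null hypothesis of independence at α = 0.01.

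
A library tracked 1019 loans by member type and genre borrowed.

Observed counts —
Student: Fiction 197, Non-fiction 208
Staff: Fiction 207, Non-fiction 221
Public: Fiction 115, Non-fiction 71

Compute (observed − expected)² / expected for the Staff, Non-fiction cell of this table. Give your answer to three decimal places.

0.575

Row total (Staff) = 428; column total (Non-fiction) = 500; N = 1019.
Expected count E = 428 × 500 / 1019 = 210.0098.
Contribution = (O − E)²/E = (221 − 210.0098)² / 210.0098 = 0.575.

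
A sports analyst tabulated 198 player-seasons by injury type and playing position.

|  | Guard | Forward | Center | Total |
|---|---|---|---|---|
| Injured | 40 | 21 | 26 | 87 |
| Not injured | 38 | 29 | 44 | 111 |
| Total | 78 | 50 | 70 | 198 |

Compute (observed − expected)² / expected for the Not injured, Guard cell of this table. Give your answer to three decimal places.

Row total (Not injured) = 111; column total (Guard) = 78; N = 198.
Expected count E = 111 × 78 / 198 = 43.7273.
Contribution = (O − E)²/E = (38 − 43.7273)² / 43.7273 = 0.750.

0.750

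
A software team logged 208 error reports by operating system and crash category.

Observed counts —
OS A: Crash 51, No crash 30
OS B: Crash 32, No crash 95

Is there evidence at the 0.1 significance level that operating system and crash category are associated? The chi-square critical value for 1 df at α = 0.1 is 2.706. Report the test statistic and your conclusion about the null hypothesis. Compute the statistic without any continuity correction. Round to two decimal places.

29.41; reject H₀

Row totals: 81, 127. Column totals: 83, 125. Grand total N = 208.
Expected counts (row total × column total / N):
  OS A, Crash: 81×83/208 = 32.32212
  OS A, No crash: 81×125/208 = 48.67788
  OS B, Crash: 127×83/208 = 50.67788
  OS B, No crash: 127×125/208 = 76.32212
Contributions (O − E)²/E:
  (51 − 32.32212)²/32.32212 = 10.7933
  (30 − 48.67788)²/48.67788 = 7.1668
  (32 − 50.67788)²/50.67788 = 6.8839
  (95 − 76.32212)²/76.32212 = 4.5709
χ² = 10.7933 + 7.1668 + 6.8839 + 4.5709 = 29.41
df = (2−1)(2−1) = 1. Since 29.41 > 2.706, reject the null hypothesis of independence at α = 0.1.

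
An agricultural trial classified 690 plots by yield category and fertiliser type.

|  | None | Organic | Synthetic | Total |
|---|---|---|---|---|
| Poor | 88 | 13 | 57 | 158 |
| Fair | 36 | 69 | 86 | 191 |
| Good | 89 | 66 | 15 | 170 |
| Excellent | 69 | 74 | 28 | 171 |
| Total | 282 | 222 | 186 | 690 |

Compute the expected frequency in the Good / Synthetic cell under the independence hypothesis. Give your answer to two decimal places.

45.83

Row total (Good) = 170; column total (Synthetic) = 186; grand total N = 690.
Expected count = (row total × column total) / N = 170 × 186 / 690 = 45.83.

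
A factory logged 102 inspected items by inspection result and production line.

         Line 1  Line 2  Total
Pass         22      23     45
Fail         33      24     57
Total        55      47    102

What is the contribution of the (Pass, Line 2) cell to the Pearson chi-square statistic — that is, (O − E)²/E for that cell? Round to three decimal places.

0.247

Row total (Pass) = 45; column total (Line 2) = 47; N = 102.
Expected count E = 45 × 47 / 102 = 20.7353.
Contribution = (O − E)²/E = (23 − 20.7353)² / 20.7353 = 0.247.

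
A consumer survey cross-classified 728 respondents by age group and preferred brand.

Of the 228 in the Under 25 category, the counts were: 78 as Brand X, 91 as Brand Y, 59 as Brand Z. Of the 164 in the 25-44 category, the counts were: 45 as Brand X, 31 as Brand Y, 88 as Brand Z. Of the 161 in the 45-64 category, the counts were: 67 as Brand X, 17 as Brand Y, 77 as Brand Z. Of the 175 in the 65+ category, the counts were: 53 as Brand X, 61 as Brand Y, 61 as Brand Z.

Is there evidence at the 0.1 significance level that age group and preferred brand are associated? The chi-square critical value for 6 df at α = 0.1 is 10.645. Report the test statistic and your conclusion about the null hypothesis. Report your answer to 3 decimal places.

Row totals: 228, 164, 161, 175. Column totals: 243, 200, 285. Grand total N = 728.
Expected counts (row total × column total / N):
  Under 25, Brand X: 228×243/728 = 76.1044
  Under 25, Brand Y: 228×200/728 = 62.6374
  Under 25, Brand Z: 228×285/728 = 89.2582
  25-44, Brand X: 164×243/728 = 54.7418
  25-44, Brand Y: 164×200/728 = 45.0549
  25-44, Brand Z: 164×285/728 = 64.2033
  45-64, Brand X: 161×243/728 = 53.7404
  45-64, Brand Y: 161×200/728 = 44.2308
  45-64, Brand Z: 161×285/728 = 63.0288
  65+, Brand X: 175×243/728 = 58.4135
  65+, Brand Y: 175×200/728 = 48.0769
  65+, Brand Z: 175×285/728 = 68.5096
Contributions (O − E)²/E:
  (78 − 76.1044)²/76.1044 = 0.0472
  (91 − 62.6374)²/62.6374 = 12.8428
  (59 − 89.2582)²/89.2582 = 10.2574
  (45 − 54.7418)²/54.7418 = 1.7336
  (31 − 45.0549)²/45.0549 = 4.3844
  (88 − 64.2033)²/64.2033 = 8.8202
  (67 − 53.7404)²/53.7404 = 3.2716
  (17 − 44.2308)²/44.2308 = 16.7647
  (77 − 63.0288)²/63.0288 = 3.0969
  (53 − 58.4135)²/58.4135 = 0.5017
  (61 − 48.0769)²/48.0769 = 3.4737
  (61 − 68.5096)²/68.5096 = 0.8232
χ² = 0.0472 + 12.8428 + 10.2574 + 1.7336 + 4.3844 + 8.8202 + 3.2716 + 16.7647 + 3.0969 + 0.5017 + 3.4737 + 0.8232 = 66.017
df = (4−1)(3−1) = 6. Since 66.017 > 10.645, reject the null hypothesis of independence at α = 0.1.

66.017; reject H₀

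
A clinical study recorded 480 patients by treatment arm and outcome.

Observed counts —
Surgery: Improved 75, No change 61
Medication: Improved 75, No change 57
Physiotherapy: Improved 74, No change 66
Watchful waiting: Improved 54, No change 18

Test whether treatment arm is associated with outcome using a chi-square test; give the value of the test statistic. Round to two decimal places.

Row totals: 136, 132, 140, 72. Column totals: 278, 202. Grand total N = 480.
Expected counts (row total × column total / N):
  Surgery, Improved: 136×278/480 = 78.767
  Surgery, No change: 136×202/480 = 57.233
  Medication, Improved: 132×278/480 = 76.450
  Medication, No change: 132×202/480 = 55.550
  Physiotherapy, Improved: 140×278/480 = 81.083
  Physiotherapy, No change: 140×202/480 = 58.917
  Watchful waiting, Improved: 72×278/480 = 41.700
  Watchful waiting, No change: 72×202/480 = 30.300
Contributions (O − E)²/E:
  (75 − 78.767)²/78.767 = 0.1802
  (61 − 57.233)²/57.233 = 0.2479
  (75 − 76.450)²/76.450 = 0.0275
  (57 − 55.550)²/55.550 = 0.0378
  (74 − 81.083)²/81.083 = 0.6187
  (66 − 58.917)²/58.917 = 0.8515
  (54 − 41.700)²/41.700 = 3.6281
  (18 − 30.300)²/30.300 = 4.9931
χ² = 0.1802 + 0.2479 + 0.0275 + 0.0378 + 0.6187 + 0.8515 + 3.6281 + 4.9931 = 10.58

10.58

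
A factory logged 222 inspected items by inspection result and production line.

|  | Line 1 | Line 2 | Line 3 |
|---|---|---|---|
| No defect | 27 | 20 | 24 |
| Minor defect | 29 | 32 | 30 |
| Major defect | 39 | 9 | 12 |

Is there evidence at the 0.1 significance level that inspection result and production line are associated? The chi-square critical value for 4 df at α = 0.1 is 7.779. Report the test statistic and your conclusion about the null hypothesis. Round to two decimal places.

Row totals: 71, 91, 60. Column totals: 95, 61, 66. Grand total N = 222.
Expected counts (row total × column total / N):
  No defect, Line 1: 71×95/222 = 30.3829
  No defect, Line 2: 71×61/222 = 19.5090
  No defect, Line 3: 71×66/222 = 21.1081
  Minor defect, Line 1: 91×95/222 = 38.9414
  Minor defect, Line 2: 91×61/222 = 25.0045
  Minor defect, Line 3: 91×66/222 = 27.0541
  Major defect, Line 1: 60×95/222 = 25.6757
  Major defect, Line 2: 60×61/222 = 16.4865
  Major defect, Line 3: 60×66/222 = 17.8378
Contributions (O − E)²/E:
  (27 − 30.3829)²/30.3829 = 0.3767
  (20 − 19.5090)²/19.5090 = 0.0124
  (24 − 21.1081)²/21.1081 = 0.3962
  (29 − 38.9414)²/38.9414 = 2.5380
  (32 − 25.0045)²/25.0045 = 1.9571
  (30 − 27.0541)²/27.0541 = 0.3208
  (39 − 25.6757)²/25.6757 = 6.9146
  (9 − 16.4865)²/16.4865 = 3.3996
  (12 − 17.8378)²/17.8378 = 1.9105
χ² = 0.3767 + 0.0124 + 0.3962 + 2.5380 + 1.9571 + 0.3208 + 6.9146 + 3.3996 + 1.9105 = 17.83
df = (3−1)(3−1) = 4. Since 17.83 > 7.779, reject the null hypothesis of independence at α = 0.1.

17.83; reject H₀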